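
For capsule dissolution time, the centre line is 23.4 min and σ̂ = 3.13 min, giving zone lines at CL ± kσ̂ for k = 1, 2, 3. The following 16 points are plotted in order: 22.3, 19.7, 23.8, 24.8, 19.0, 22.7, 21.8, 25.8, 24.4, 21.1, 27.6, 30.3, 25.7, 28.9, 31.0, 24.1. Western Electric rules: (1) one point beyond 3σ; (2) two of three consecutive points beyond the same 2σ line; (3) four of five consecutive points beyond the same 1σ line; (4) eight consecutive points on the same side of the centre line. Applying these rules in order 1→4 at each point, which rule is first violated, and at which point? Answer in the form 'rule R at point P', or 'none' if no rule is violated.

Zone of each point (C = within 1σ̂, B = 1σ̂–2σ̂, A = 2σ̂–3σ̂, * = beyond 3σ̂; sign = side of CL): 1:-C, 2:-B, 3:+C, 4:+C, 5:-B, 6:-C, 7:-C, 8:+C, 9:+C, 10:-C, 11:+B, 12:+A, 13:+C, 14:+B, 15:+A, 16:+C
Rule 3 (four of five consecutive points beyond the same 1σ limit) is satisfied at point 15.

rule 3 at point 15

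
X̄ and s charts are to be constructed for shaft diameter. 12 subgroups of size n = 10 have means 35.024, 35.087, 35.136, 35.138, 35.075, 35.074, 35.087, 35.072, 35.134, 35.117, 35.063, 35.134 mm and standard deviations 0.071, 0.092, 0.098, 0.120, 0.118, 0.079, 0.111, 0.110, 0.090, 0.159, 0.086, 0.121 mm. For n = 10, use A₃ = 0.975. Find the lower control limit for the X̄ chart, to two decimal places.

X̄̄ = (35.024 + 35.087 + 35.136 + 35.138 + 35.075 + 35.074 + 35.087 + 35.072 + 35.134 + 35.117 + 35.063 + 35.134) / 12 = 35.0951
s̄ = (0.071 + 0.092 + 0.098 + 0.120 + 0.118 + 0.079 + 0.111 + 0.110 + 0.090 + 0.159 + 0.086 + 0.121) / 12 = 0.1046
LCL = X̄̄ − A₃·s̄ = 35.0951 − 0.975 × 0.1046 = 34.9931

34.99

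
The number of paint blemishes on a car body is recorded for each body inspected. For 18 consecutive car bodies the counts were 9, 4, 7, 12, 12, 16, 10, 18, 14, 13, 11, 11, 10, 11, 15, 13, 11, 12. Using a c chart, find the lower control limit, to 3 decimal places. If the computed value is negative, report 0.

1.389

c̄ = (9 + 4 + 7 + 12 + 12 + 16 + 10 + 18 + 14 + 13 + 11 + 11 + 10 + 11 + 15 + 13 + 11 + 12) / 18 = 209 / 18 = 11.6111
LCL = c̄ − 3√c̄ = 11.6111 − 3 × 3.4075 = 1.3886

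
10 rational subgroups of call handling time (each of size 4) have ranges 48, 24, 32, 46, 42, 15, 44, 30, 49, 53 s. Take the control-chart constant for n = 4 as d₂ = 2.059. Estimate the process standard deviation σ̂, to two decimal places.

18.60

R̄ = (48 + 24 + 32 + 46 + 42 + 15 + 44 + 30 + 49 + 53) / 10 = 38.3000
σ̂ = R̄ / d₂ = 38.3000 / 2.059 = 18.6013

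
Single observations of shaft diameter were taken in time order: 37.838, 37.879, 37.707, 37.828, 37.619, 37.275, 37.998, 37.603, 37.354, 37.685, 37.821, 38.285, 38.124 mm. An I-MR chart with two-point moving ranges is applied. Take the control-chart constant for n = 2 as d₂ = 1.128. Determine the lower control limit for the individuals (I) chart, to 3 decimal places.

37.029

X̄ = (37.838 + 37.879 + 37.707 + 37.828 + 37.619 + 37.275 + 37.998 + 37.603 + 37.354 + 37.685 + 37.821 + 38.285 + 38.124) / 13 = 37.7705
Moving ranges: 0.041, 0.172, 0.121, 0.209, 0.344, 0.723, 0.395, 0.249, 0.331, 0.136, 0.464, 0.161; M̄R̄ = 3.3460 / 12 = 0.2788
LCL = X̄ − 3·M̄R̄/d₂ = 37.7705 − 3 × 0.2788 / 1.128 = 37.0289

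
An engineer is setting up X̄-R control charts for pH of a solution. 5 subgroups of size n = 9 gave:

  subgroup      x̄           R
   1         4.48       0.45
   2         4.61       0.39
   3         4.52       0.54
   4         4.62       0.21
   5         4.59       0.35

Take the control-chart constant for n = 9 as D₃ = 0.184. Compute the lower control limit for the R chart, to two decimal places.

0.07

R̄ = (0.45 + 0.39 + 0.54 + 0.21 + 0.35) / 5 = 1.9400 / 5 = 0.3880
LCL_R = D₃·R̄ = 0.184 × 0.3880 = 0.0714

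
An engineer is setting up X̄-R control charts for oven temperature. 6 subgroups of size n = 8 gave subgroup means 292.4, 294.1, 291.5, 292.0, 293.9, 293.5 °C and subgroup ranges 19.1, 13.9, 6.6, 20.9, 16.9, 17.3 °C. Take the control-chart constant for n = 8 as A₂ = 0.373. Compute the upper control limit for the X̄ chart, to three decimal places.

X̄̄ = (292.4 + 294.1 + 291.5 + 292.0 + 293.9 + 293.5) / 6 = 1757.4000 / 6 = 292.9000
R̄ = (19.1 + 13.9 + 6.6 + 20.9 + 16.9 + 17.3) / 6 = 94.7000 / 6 = 15.7833
UCL = X̄̄ + A₂·R̄ = 292.9000 + 0.373 × 15.7833 = 298.7872

298.787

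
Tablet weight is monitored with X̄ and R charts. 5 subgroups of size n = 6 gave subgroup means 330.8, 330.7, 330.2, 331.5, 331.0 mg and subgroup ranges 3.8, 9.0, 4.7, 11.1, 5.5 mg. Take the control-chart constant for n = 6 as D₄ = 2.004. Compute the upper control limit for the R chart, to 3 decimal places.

13.667

R̄ = (3.8 + 9.0 + 4.7 + 11.1 + 5.5) / 5 = 34.1000 / 5 = 6.8200
UCL_R = D₄·R̄ = 2.004 × 6.8200 = 13.6673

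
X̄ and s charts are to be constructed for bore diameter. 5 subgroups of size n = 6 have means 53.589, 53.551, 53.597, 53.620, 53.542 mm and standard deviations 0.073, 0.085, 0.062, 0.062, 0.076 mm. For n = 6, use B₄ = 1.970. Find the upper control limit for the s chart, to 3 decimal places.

0.141

s̄ = (0.073 + 0.085 + 0.062 + 0.062 + 0.076) / 5 = 0.0716
UCL_s = B₄·s̄ = 1.970 × 0.0716 = 0.1411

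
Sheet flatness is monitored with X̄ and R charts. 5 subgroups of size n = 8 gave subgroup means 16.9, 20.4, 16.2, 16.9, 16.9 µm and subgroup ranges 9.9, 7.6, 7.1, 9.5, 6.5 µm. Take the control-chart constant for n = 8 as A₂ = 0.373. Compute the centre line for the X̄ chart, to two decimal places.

X̄̄ = (16.9 + 20.4 + 16.2 + 16.9 + 16.9) / 5 = 87.3000 / 5 = 17.4600
CL = X̄̄ = 17.4600

17.46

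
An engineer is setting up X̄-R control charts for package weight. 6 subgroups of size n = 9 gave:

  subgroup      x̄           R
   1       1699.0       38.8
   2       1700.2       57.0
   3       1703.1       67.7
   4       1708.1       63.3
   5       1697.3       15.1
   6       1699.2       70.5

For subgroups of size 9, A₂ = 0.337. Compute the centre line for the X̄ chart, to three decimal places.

1701.150

X̄̄ = (1699.0 + 1700.2 + 1703.1 + 1708.1 + 1697.3 + 1699.2) / 6 = 10206.9000 / 6 = 1701.1500
CL = X̄̄ = 1701.1500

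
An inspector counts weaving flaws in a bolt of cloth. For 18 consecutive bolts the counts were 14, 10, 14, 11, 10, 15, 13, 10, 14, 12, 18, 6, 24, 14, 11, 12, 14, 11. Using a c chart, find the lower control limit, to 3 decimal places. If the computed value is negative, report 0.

c̄ = (14 + 10 + 14 + 11 + 10 + 15 + 13 + 10 + 14 + 12 + 18 + 6 + 24 + 14 + 11 + 12 + 14 + 11) / 18 = 233 / 18 = 12.9444
LCL = c̄ − 3√c̄ = 12.9444 − 3 × 3.5978 = 2.1509

2.151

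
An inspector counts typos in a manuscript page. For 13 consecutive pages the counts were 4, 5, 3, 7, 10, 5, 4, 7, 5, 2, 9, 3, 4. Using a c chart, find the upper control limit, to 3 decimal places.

12.092

c̄ = (4 + 5 + 3 + 7 + 10 + 5 + 4 + 7 + 5 + 2 + 9 + 3 + 4) / 13 = 68 / 13 = 5.2308
UCL = c̄ + 3√c̄ = 5.2308 + 3 × √5.2308 = 5.2308 + 3 × 2.2871 = 12.0920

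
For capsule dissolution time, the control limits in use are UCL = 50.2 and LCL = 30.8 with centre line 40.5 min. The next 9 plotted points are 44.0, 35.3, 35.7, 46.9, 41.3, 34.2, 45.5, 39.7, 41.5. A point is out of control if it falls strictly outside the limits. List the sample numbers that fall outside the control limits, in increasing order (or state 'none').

All 9 points lie within [30.8, 50.2].

none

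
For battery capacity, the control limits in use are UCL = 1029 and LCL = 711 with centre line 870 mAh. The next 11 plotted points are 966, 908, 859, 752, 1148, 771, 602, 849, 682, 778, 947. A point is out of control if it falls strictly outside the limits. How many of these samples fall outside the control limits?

Compare each point to [711, 1029]: sample 5 = 1148 > UCL; sample 7 = 602 < LCL; sample 9 = 682 < LCL.

3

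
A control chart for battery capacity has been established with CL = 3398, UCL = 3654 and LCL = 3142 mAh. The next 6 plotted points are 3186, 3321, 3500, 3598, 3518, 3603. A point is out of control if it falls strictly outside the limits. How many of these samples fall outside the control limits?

All 6 points lie within [3142, 3654].

0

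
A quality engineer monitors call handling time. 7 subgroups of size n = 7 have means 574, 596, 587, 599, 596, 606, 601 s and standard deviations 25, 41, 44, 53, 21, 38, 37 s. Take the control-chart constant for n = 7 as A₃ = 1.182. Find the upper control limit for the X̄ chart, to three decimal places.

637.877

X̄̄ = (574 + 596 + 587 + 599 + 596 + 606 + 601) / 7 = 594.1429
s̄ = (25 + 41 + 44 + 53 + 21 + 38 + 37) / 7 = 37.0000
UCL = X̄̄ + A₃·s̄ = 594.1429 + 1.182 × 37.0000 = 637.8769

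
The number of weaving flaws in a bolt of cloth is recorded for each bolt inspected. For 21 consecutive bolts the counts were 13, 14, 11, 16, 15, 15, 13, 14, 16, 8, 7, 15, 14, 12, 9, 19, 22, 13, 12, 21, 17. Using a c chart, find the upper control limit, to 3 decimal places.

c̄ = (13 + 14 + 11 + 16 + 15 + 15 + 13 + 14 + 16 + 8 + 7 + 15 + 14 + 12 + 9 + 19 + 22 + 13 + 12 + 21 + 17) / 21 = 296 / 21 = 14.0952
UCL = c̄ + 3√c̄ = 14.0952 + 3 × √14.0952 = 14.0952 + 3 × 3.7544 = 25.3583

25.358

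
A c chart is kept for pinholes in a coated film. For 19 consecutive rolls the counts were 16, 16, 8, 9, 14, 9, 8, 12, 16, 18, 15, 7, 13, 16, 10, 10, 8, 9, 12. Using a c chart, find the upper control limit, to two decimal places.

22.24

c̄ = (16 + 16 + 8 + 9 + 14 + 9 + 8 + 12 + 16 + 18 + 15 + 7 + 13 + 16 + 10 + 10 + 8 + 9 + 12) / 19 = 226 / 19 = 11.8947
UCL = c̄ + 3√c̄ = 11.8947 + 3 × √11.8947 = 11.8947 + 3 × 3.4489 = 22.2414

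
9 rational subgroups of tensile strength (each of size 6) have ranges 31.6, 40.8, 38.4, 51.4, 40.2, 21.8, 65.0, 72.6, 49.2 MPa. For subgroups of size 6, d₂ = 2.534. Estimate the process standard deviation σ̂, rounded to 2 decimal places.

18.02

R̄ = (31.6 + 40.8 + 38.4 + 51.4 + 40.2 + 21.8 + 65.0 + 72.6 + 49.2) / 9 = 45.6667
σ̂ = R̄ / d₂ = 45.6667 / 2.534 = 18.0216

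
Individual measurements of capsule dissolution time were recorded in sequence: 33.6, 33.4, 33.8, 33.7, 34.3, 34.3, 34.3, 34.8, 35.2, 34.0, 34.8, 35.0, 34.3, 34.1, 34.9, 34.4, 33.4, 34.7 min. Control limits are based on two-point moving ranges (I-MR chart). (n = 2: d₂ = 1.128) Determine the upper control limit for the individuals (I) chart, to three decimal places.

35.670

X̄ = (33.6 + 33.4 + 33.8 + 33.7 + 34.3 + 34.3 + 34.3 + 34.8 + 35.2 + 34.0 + 34.8 + 35.0 + 34.3 + 34.1 + 34.9 + 34.4 + 33.4 + 34.7) / 18 = 34.2778
Moving ranges: 0.2, 0.4, 0.1, 0.6, 0.0, 0.0, 0.5, 0.4, 1.2, 0.8, 0.2, 0.7, 0.2, 0.8, 0.5, 1.0, 1.3; M̄R̄ = 8.9000 / 17 = 0.5235
UCL = X̄ + 3·M̄R̄/d₂ = 34.2778 + 3 × 0.5235 / 1.128 = 35.6701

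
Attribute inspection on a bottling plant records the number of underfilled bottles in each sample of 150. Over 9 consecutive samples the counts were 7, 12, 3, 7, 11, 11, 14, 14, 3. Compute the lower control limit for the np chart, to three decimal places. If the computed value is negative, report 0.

0.335

p̄ = Σdᵢ / (k·n) = 82 / (9 × 150) = 0.06074
LCL = np̄ − 3·√(np̄(1−p̄)) = 9.1111 − 3 × 2.9254 = 0.3350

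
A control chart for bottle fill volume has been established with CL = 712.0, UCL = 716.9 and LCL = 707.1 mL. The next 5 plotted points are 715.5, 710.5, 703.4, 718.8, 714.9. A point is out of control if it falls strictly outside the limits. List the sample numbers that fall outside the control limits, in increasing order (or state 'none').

Compare each point to [707.1, 716.9]: sample 3 = 703.4 < LCL; sample 4 = 718.8 > UCL.

3, 4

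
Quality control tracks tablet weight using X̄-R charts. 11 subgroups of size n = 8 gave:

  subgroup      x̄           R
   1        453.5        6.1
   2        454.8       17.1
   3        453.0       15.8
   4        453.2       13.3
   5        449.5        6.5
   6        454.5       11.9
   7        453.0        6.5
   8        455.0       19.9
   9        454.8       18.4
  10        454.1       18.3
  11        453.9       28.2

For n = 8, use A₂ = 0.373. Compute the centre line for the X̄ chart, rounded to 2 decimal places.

453.57

X̄̄ = (453.5 + 454.8 + 453.0 + 453.2 + 449.5 + 454.5 + 453.0 + 455.0 + 454.8 + 454.1 + 453.9) / 11 = 4989.3000 / 11 = 453.5727
CL = X̄̄ = 453.5727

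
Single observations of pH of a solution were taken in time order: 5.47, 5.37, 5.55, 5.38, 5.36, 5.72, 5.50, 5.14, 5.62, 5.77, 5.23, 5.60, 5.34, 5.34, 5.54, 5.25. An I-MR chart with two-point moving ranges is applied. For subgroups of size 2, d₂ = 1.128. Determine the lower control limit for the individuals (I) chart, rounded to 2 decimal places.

4.79

X̄ = (5.47 + 5.37 + 5.55 + 5.38 + 5.36 + 5.72 + 5.50 + 5.14 + 5.62 + 5.77 + 5.23 + 5.60 + 5.34 + 5.34 + 5.54 + 5.25) / 16 = 5.4487
Moving ranges: 0.10, 0.18, 0.17, 0.02, 0.36, 0.22, 0.36, 0.48, 0.15, 0.54, 0.37, 0.26, 0.00, 0.20, 0.29; M̄R̄ = 3.7000 / 15 = 0.2467
LCL = X̄ − 3·M̄R̄/d₂ = 5.4487 − 3 × 0.2467 / 1.128 = 4.7927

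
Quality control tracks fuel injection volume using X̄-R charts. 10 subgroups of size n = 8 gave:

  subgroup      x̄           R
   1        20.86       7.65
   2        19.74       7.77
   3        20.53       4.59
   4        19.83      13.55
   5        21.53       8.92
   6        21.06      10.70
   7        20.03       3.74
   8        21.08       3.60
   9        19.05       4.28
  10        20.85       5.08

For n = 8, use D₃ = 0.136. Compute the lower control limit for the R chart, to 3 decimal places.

R̄ = (7.65 + 7.77 + 4.59 + 13.55 + 8.92 + 10.70 + 3.74 + 3.60 + 4.28 + 5.08) / 10 = 69.8800 / 10 = 6.9880
LCL_R = D₃·R̄ = 0.136 × 6.9880 = 0.9504

0.950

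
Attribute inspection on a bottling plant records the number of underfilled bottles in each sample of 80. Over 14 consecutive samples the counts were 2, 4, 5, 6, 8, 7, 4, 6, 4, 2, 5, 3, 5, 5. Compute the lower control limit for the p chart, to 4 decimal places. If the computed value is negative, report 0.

0.0000

p̄ = Σdᵢ / (k·n) = 66 / (14 × 80) = 0.05893
LCL = p̄ − 3·√(p̄(1−p̄)/n) = 0.05893 − 3 × 0.02633 = -0.02006 → 0 (negative, so LCL = 0)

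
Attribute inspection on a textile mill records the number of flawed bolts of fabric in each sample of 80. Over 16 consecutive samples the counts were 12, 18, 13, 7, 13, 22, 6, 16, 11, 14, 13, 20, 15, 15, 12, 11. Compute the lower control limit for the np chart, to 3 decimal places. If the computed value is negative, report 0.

3.538

p̄ = Σdᵢ / (k·n) = 218 / (16 × 80) = 0.17031
LCL = np̄ − 3·√(np̄(1−p̄)) = 13.6250 − 3 × 3.3622 = 3.5384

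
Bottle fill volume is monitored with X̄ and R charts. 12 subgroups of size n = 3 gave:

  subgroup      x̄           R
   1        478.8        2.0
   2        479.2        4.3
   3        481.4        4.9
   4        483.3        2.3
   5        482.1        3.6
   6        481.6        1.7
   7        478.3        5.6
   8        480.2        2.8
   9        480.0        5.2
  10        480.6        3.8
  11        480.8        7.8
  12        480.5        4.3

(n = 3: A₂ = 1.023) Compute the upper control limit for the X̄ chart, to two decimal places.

484.68

X̄̄ = (478.8 + 479.2 + 481.4 + 483.3 + 482.1 + 481.6 + 478.3 + 480.2 + 480.0 + 480.6 + 480.8 + 480.5) / 12 = 5766.8000 / 12 = 480.5667
R̄ = (2.0 + 4.3 + 4.9 + 2.3 + 3.6 + 1.7 + 5.6 + 2.8 + 5.2 + 3.8 + 7.8 + 4.3) / 12 = 48.3000 / 12 = 4.0250
UCL = X̄̄ + A₂·R̄ = 480.5667 + 1.023 × 4.0250 = 484.6842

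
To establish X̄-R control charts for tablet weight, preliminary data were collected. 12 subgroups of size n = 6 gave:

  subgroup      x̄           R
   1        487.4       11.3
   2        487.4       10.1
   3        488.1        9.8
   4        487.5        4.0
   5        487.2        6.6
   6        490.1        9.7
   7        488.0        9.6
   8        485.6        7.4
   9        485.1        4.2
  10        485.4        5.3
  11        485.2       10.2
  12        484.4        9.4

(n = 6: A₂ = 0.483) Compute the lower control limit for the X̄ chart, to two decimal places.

482.85

X̄̄ = (487.4 + 487.4 + 488.1 + 487.5 + 487.2 + 490.1 + 488.0 + 485.6 + 485.1 + 485.4 + 485.2 + 484.4) / 12 = 5841.4000 / 12 = 486.7833
R̄ = (11.3 + 10.1 + 9.8 + 4.0 + 6.6 + 9.7 + 9.6 + 7.4 + 4.2 + 5.3 + 10.2 + 9.4) / 12 = 97.6000 / 12 = 8.1333
LCL = X̄̄ − A₂·R̄ = 486.7833 − 0.483 × 8.1333 = 482.8549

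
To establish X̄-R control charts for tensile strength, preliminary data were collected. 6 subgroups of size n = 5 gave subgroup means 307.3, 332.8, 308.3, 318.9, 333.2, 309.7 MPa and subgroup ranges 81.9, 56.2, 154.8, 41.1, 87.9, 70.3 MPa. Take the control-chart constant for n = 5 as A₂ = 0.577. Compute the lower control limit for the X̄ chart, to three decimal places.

X̄̄ = (307.3 + 332.8 + 308.3 + 318.9 + 333.2 + 309.7) / 6 = 1910.2000 / 6 = 318.3667
R̄ = (81.9 + 56.2 + 154.8 + 41.1 + 87.9 + 70.3) / 6 = 492.2000 / 6 = 82.0333
LCL = X̄̄ − A₂·R̄ = 318.3667 − 0.577 × 82.0333 = 271.0334

271.033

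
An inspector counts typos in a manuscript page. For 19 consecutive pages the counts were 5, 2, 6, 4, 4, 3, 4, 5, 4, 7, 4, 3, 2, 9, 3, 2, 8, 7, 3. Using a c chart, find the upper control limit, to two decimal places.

10.82

c̄ = (5 + 2 + 6 + 4 + 4 + 3 + 4 + 5 + 4 + 7 + 4 + 3 + 2 + 9 + 3 + 2 + 8 + 7 + 3) / 19 = 85 / 19 = 4.4737
UCL = c̄ + 3√c̄ = 4.4737 + 3 × √4.4737 = 4.4737 + 3 × 2.1151 = 10.8190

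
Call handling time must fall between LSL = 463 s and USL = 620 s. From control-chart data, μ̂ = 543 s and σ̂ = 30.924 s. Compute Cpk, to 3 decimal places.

0.830

Cpu = (USL − μ̂) / (3σ̂) = (620 − 543) / (3 × 30.924) = 0.8300; Cpl = (μ̂ − LSL) / (3σ̂) = (543 − 463) / (3 × 30.924) = 0.8623; Cpk = min(Cpu, Cpl) = 0.8300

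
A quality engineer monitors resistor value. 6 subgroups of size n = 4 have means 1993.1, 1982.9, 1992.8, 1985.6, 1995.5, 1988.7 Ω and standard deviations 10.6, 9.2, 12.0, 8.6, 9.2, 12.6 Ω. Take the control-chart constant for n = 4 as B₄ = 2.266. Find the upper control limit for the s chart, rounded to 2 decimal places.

s̄ = (10.6 + 9.2 + 12.0 + 8.6 + 9.2 + 12.6) / 6 = 10.3667
UCL_s = B₄·s̄ = 2.266 × 10.3667 = 23.4909

23.49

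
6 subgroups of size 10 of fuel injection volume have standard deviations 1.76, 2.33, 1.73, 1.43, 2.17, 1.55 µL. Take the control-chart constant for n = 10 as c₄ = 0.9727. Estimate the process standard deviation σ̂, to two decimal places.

s̄ = (1.76 + 2.33 + 1.73 + 1.43 + 2.17 + 1.55) / 6 = 1.8283
σ̂ = s̄ / c₄ = 1.8283 / 0.9727 = 1.8796

1.88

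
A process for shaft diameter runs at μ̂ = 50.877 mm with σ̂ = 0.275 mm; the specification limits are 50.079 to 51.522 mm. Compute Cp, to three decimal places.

0.875

Cp = (USL − LSL) / (6σ̂) = (51.522 − 50.079) / (6 × 0.275) = 1.4430 / 1.6500 = 0.8745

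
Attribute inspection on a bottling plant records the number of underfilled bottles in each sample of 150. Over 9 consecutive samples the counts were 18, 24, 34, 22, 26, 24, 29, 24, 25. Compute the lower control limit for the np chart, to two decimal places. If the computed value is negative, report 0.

11.39

p̄ = Σdᵢ / (k·n) = 226 / (9 × 150) = 0.16741
LCL = np̄ − 3·√(np̄(1−p̄)) = 25.1111 − 3 × 4.5725 = 11.3938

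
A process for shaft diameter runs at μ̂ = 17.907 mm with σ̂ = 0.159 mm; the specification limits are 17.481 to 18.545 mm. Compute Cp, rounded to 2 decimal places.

Cp = (USL − LSL) / (6σ̂) = (18.545 − 17.481) / (6 × 0.159) = 1.0640 / 0.9540 = 1.1153

1.12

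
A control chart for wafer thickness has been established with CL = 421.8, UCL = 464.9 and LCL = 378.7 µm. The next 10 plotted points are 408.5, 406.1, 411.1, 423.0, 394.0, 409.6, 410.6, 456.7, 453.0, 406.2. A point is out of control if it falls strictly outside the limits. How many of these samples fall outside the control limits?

All 10 points lie within [378.7, 464.9].

0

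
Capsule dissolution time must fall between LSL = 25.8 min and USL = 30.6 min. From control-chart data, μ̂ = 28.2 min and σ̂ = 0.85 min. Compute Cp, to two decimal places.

0.94

Cp = (USL − LSL) / (6σ̂) = (30.6 − 25.8) / (6 × 0.85) = 4.8000 / 5.1000 = 0.9412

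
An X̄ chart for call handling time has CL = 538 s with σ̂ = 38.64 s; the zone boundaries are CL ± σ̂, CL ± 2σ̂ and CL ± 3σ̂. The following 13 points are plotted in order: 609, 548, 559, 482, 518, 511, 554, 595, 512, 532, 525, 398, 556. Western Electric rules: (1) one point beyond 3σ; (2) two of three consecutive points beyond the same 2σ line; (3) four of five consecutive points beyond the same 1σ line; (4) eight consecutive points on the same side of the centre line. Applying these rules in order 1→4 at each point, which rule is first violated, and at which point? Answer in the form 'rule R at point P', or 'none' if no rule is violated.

rule 1 at point 12

Zone of each point (C = within 1σ̂, B = 1σ̂–2σ̂, A = 2σ̂–3σ̂, * = beyond 3σ̂; sign = side of CL): 1:+B, 2:+C, 3:+C, 4:-B, 5:-C, 6:-C, 7:+C, 8:+B, 9:-C, 10:-C, 11:-C, 12:-*, 13:+C
Rule 1 (one point beyond the 3σ limits) is satisfied at point 12.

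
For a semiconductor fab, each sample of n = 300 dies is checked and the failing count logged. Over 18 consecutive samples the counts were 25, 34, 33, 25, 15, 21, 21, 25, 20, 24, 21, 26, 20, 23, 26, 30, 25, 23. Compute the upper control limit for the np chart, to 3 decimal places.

p̄ = Σdᵢ / (k·n) = 437 / (18 × 300) = 0.08093
UCL = np̄ + 3·√(np̄(1−p̄)) = 24.2778 + 3 × √(24.2778×0.91907) = 24.2778 + 3 × 4.7237 = 38.4488

38.449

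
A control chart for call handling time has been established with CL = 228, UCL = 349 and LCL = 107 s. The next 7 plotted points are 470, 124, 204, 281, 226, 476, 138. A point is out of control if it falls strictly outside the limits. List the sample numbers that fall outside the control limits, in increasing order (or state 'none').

Compare each point to [107, 349]: sample 1 = 470 > UCL; sample 6 = 476 > UCL.

1, 6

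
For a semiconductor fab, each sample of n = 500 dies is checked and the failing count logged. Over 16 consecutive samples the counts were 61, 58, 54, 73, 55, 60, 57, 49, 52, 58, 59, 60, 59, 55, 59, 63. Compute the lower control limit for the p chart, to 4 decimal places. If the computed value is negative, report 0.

0.0735

p̄ = Σdᵢ / (k·n) = 932 / (16 × 500) = 0.11650
LCL = p̄ − 3·√(p̄(1−p̄)/n) = 0.11650 − 3 × 0.01435 = 0.07346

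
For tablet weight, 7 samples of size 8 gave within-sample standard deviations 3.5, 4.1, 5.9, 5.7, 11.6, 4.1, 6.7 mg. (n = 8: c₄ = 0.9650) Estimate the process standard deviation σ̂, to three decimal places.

6.158

s̄ = (3.5 + 4.1 + 5.9 + 5.7 + 11.6 + 4.1 + 6.7) / 7 = 5.9429
σ̂ = s̄ / c₄ = 5.9429 / 0.9650 = 6.1584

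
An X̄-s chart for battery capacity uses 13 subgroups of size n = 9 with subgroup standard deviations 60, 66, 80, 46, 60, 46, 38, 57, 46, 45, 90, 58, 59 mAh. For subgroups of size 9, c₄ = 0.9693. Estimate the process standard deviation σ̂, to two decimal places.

59.60

s̄ = (60 + 66 + 80 + 46 + 60 + 46 + 38 + 57 + 46 + 45 + 90 + 58 + 59) / 13 = 57.7692
σ̂ = s̄ / c₄ = 57.7692 / 0.9693 = 59.5989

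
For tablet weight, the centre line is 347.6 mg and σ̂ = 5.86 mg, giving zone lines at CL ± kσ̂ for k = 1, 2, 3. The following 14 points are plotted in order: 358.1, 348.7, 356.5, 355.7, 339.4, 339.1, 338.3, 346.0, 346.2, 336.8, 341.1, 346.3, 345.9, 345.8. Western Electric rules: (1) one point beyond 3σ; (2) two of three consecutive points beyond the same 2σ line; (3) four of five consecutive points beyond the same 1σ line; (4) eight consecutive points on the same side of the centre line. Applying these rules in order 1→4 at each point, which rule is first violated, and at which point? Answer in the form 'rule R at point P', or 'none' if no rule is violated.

rule 4 at point 12

Zone of each point (C = within 1σ̂, B = 1σ̂–2σ̂, A = 2σ̂–3σ̂, * = beyond 3σ̂; sign = side of CL): 1:+B, 2:+C, 3:+B, 4:+B, 5:-B, 6:-B, 7:-B, 8:-C, 9:-C, 10:-B, 11:-B, 12:-C, 13:-C, 14:-C
Rule 4 (eight consecutive points on the same side of the centre line) is satisfied at point 12.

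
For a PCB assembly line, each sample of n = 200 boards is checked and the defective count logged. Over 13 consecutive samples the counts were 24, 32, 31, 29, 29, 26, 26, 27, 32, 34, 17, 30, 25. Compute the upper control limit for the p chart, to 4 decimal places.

0.2127

p̄ = Σdᵢ / (k·n) = 362 / (13 × 200) = 0.13923
UCL = p̄ + 3·√(p̄(1−p̄)/n) = 0.13923 + 3 × √(0.13923×0.86077/200) = 0.13923 + 3 × 0.02448 = 0.21267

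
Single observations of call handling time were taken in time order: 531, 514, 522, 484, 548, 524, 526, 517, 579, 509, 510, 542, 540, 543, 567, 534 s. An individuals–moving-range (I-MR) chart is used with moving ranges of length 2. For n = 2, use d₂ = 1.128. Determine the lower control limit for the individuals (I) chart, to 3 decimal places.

X̄ = (531 + 514 + 522 + 484 + 548 + 524 + 526 + 517 + 579 + 509 + 510 + 542 + 540 + 543 + 567 + 534) / 16 = 530.6250
Moving ranges: 17, 8, 38, 64, 24, 2, 9, 62, 70, 1, 32, 2, 3, 24, 33; M̄R̄ = 389.0000 / 15 = 25.9333
LCL = X̄ − 3·M̄R̄/d₂ = 530.6250 − 3 × 25.9333 / 1.128 = 461.6534

461.653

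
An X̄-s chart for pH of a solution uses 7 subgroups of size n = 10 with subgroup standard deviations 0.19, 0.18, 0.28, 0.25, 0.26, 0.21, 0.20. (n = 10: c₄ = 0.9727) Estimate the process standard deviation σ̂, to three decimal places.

0.231

s̄ = (0.19 + 0.18 + 0.28 + 0.25 + 0.26 + 0.21 + 0.20) / 7 = 0.2243
σ̂ = s̄ / c₄ = 0.2243 / 0.9727 = 0.2306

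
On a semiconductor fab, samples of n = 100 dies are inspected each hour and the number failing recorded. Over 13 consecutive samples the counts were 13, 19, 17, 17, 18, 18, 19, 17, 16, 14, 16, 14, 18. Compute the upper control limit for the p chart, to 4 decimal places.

p̄ = Σdᵢ / (k·n) = 216 / (13 × 100) = 0.16615
UCL = p̄ + 3·√(p̄(1−p̄)/n) = 0.16615 + 3 × √(0.16615×0.83385/100) = 0.16615 + 3 × 0.03722 = 0.27782

0.2778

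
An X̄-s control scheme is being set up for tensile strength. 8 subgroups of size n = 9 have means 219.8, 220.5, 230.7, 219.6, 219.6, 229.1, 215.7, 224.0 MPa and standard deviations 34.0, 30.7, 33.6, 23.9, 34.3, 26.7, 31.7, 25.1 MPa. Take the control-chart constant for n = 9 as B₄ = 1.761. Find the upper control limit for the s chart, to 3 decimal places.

52.830

s̄ = (34.0 + 30.7 + 33.6 + 23.9 + 34.3 + 26.7 + 31.7 + 25.1) / 8 = 30.0000
UCL_s = B₄·s̄ = 1.761 × 30.0000 = 52.8300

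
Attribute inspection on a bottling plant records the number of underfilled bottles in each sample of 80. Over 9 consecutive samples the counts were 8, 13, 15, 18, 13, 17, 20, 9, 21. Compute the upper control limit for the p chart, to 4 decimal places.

0.3167

p̄ = Σdᵢ / (k·n) = 134 / (9 × 80) = 0.18611
UCL = p̄ + 3·√(p̄(1−p̄)/n) = 0.18611 + 3 × √(0.18611×0.81389/80) = 0.18611 + 3 × 0.04351 = 0.31665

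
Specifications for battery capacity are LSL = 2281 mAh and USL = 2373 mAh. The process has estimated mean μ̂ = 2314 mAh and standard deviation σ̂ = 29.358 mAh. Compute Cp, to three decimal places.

0.522

Cp = (USL − LSL) / (6σ̂) = (2373 − 2281) / (6 × 29.358) = 92.0000 / 176.1480 = 0.5223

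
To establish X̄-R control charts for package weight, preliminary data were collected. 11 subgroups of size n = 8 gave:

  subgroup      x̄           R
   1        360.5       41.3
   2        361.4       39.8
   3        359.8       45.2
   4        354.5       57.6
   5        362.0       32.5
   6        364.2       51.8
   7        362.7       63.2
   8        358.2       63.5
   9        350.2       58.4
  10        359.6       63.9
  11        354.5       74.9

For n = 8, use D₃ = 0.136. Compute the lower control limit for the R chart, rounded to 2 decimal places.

7.32

R̄ = (41.3 + 39.8 + 45.2 + 57.6 + 32.5 + 51.8 + 63.2 + 63.5 + 58.4 + 63.9 + 74.9) / 11 = 592.1000 / 11 = 53.8273
LCL_R = D₃·R̄ = 0.136 × 53.8273 = 7.3205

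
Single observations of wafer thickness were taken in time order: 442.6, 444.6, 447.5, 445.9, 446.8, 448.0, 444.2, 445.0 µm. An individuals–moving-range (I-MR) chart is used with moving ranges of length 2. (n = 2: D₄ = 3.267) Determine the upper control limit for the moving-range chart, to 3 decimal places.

6.161

Moving ranges: 2.0, 2.9, 1.6, 0.9, 1.2, 3.8, 0.8; M̄R̄ = 13.2000 / 7 = 1.8857
UCL_MR = D₄·M̄R̄ = 3.267 × 1.8857 = 6.1606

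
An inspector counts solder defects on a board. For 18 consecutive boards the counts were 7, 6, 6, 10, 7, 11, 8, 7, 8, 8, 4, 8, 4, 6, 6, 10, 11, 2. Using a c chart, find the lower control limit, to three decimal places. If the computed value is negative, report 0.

c̄ = (7 + 6 + 6 + 10 + 7 + 11 + 8 + 7 + 8 + 8 + 4 + 8 + 4 + 6 + 6 + 10 + 11 + 2) / 18 = 129 / 18 = 7.1667
LCL = c̄ − 3√c̄ = 7.1667 − 3 × 2.6771 = -0.8645 → 0 (cannot be negative)

0.000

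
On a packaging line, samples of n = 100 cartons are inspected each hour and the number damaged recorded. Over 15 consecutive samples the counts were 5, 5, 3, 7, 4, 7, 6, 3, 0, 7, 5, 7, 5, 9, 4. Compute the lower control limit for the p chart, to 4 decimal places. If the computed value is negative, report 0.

p̄ = Σdᵢ / (k·n) = 77 / (15 × 100) = 0.05133
LCL = p̄ − 3·√(p̄(1−p̄)/n) = 0.05133 − 3 × 0.02207 = -0.01487 → 0 (negative, so LCL = 0)

0.0000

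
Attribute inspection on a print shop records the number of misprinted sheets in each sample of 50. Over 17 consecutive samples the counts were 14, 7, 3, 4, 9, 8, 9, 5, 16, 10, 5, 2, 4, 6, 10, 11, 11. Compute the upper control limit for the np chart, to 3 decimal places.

15.613

p̄ = Σdᵢ / (k·n) = 134 / (17 × 50) = 0.15765
UCL = np̄ + 3·√(np̄(1−p̄)) = 7.8824 + 3 × √(7.8824×0.84235) = 7.8824 + 3 × 2.5768 = 15.6127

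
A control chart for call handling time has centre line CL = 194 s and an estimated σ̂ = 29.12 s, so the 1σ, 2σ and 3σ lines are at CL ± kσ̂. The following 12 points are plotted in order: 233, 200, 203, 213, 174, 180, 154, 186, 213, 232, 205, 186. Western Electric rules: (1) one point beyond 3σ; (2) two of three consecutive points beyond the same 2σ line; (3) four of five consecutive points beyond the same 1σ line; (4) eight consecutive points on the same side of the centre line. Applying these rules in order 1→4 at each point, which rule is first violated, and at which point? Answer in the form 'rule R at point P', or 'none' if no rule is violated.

Zone of each point (C = within 1σ̂, B = 1σ̂–2σ̂, A = 2σ̂–3σ̂, * = beyond 3σ̂; sign = side of CL): 1:+B, 2:+C, 3:+C, 4:+C, 5:-C, 6:-C, 7:-B, 8:-C, 9:+C, 10:+B, 11:+C, 12:-C
No rule fires across all 12 points.

none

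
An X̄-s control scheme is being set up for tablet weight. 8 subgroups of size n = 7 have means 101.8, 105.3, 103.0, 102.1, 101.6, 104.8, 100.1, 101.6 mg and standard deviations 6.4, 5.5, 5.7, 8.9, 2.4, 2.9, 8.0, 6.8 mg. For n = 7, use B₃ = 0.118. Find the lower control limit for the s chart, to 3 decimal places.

0.687

s̄ = (6.4 + 5.5 + 5.7 + 8.9 + 2.4 + 2.9 + 8.0 + 6.8) / 8 = 5.8250
LCL_s = B₃·s̄ = 0.118 × 5.8250 = 0.6874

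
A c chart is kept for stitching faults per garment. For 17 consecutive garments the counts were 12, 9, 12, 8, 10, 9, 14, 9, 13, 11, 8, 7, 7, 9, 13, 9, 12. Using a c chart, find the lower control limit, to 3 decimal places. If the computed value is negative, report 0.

c̄ = (12 + 9 + 12 + 8 + 10 + 9 + 14 + 9 + 13 + 11 + 8 + 7 + 7 + 9 + 13 + 9 + 12) / 17 = 172 / 17 = 10.1176
LCL = c̄ − 3√c̄ = 10.1176 − 3 × 3.1808 = 0.5752

0.575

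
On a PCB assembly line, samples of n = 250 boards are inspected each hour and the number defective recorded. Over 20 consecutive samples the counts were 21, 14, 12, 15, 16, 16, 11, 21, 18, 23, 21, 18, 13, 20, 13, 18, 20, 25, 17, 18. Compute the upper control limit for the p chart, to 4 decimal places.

0.1184

p̄ = Σdᵢ / (k·n) = 350 / (20 × 250) = 0.07000
UCL = p̄ + 3·√(p̄(1−p̄)/n) = 0.07000 + 3 × √(0.07000×0.93000/250) = 0.07000 + 3 × 0.01614 = 0.11841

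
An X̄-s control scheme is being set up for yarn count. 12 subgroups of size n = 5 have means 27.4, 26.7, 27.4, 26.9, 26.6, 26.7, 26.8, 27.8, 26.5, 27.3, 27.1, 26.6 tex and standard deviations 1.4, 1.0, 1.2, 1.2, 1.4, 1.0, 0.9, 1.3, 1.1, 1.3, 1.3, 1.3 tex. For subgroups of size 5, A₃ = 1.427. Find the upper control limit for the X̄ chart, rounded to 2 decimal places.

28.70

X̄̄ = (27.4 + 26.7 + 27.4 + 26.9 + 26.6 + 26.7 + 26.8 + 27.8 + 26.5 + 27.3 + 27.1 + 26.6) / 12 = 26.9833
s̄ = (1.4 + 1.0 + 1.2 + 1.2 + 1.4 + 1.0 + 0.9 + 1.3 + 1.1 + 1.3 + 1.3 + 1.3) / 12 = 1.2000
UCL = X̄̄ + A₃·s̄ = 26.9833 + 1.427 × 1.2000 = 28.6957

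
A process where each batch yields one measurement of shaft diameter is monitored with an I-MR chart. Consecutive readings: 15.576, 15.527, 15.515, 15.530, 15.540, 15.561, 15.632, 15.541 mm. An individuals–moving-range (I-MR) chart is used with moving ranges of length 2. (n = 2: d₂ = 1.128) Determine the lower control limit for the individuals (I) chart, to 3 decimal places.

15.451

X̄ = (15.576 + 15.527 + 15.515 + 15.530 + 15.540 + 15.561 + 15.632 + 15.541) / 8 = 15.5527
Moving ranges: 0.049, 0.012, 0.015, 0.010, 0.021, 0.071, 0.091; M̄R̄ = 0.2690 / 7 = 0.0384
LCL = X̄ − 3·M̄R̄/d₂ = 15.5527 − 3 × 0.0384 / 1.128 = 15.4505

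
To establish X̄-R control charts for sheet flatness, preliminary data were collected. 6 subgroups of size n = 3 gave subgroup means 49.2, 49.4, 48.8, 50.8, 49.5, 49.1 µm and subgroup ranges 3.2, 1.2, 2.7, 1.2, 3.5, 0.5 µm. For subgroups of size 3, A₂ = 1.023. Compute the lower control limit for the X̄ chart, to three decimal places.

47.370

X̄̄ = (49.2 + 49.4 + 48.8 + 50.8 + 49.5 + 49.1) / 6 = 296.8000 / 6 = 49.4667
R̄ = (3.2 + 1.2 + 2.7 + 1.2 + 3.5 + 0.5) / 6 = 12.3000 / 6 = 2.0500
LCL = X̄̄ − A₂·R̄ = 49.4667 − 1.023 × 2.0500 = 47.3695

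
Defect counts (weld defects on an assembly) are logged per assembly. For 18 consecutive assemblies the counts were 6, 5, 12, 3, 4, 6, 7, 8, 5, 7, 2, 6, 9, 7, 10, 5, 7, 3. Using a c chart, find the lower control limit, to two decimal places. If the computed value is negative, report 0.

c̄ = (6 + 5 + 12 + 3 + 4 + 6 + 7 + 8 + 5 + 7 + 2 + 6 + 9 + 7 + 10 + 5 + 7 + 3) / 18 = 112 / 18 = 6.2222
LCL = c̄ − 3√c̄ = 6.2222 − 3 × 2.4944 = -1.2611 → 0 (cannot be negative)

0.00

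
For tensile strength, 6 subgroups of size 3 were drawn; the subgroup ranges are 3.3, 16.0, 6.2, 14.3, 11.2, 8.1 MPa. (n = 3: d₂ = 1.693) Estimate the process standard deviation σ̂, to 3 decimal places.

5.818

R̄ = (3.3 + 16.0 + 6.2 + 14.3 + 11.2 + 8.1) / 6 = 9.8500
σ̂ = R̄ / d₂ = 9.8500 / 1.693 = 5.8181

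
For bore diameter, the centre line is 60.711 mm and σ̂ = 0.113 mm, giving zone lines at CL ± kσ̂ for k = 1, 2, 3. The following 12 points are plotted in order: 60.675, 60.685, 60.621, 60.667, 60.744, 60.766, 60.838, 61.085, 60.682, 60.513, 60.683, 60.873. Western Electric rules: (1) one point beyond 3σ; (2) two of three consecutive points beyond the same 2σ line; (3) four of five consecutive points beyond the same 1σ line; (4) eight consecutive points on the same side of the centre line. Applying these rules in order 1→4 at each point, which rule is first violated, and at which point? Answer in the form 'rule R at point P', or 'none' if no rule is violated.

Zone of each point (C = within 1σ̂, B = 1σ̂–2σ̂, A = 2σ̂–3σ̂, * = beyond 3σ̂; sign = side of CL): 1:-C, 2:-C, 3:-C, 4:-C, 5:+C, 6:+C, 7:+B, 8:+*, 9:-C, 10:-B, 11:-C, 12:+B
Rule 1 (one point beyond the 3σ limits) is satisfied at point 8.

rule 1 at point 8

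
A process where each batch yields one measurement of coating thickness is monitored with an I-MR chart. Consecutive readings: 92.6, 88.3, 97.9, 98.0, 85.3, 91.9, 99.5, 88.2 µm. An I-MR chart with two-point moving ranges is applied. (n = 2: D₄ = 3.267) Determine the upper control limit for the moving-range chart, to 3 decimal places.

24.362

Moving ranges: 4.3, 9.6, 0.1, 12.7, 6.6, 7.6, 11.3; M̄R̄ = 52.2000 / 7 = 7.4571
UCL_MR = D₄·M̄R̄ = 3.267 × 7.4571 = 24.3625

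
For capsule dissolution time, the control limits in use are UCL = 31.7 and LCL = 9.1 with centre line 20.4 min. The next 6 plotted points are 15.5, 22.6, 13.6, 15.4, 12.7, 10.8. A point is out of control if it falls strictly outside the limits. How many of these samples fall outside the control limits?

0

All 6 points lie within [9.1, 31.7].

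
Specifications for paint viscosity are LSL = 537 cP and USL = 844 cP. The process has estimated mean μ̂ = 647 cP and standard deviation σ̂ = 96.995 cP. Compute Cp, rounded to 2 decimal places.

0.53

Cp = (USL − LSL) / (6σ̂) = (844 − 537) / (6 × 96.995) = 307.0000 / 581.9700 = 0.5275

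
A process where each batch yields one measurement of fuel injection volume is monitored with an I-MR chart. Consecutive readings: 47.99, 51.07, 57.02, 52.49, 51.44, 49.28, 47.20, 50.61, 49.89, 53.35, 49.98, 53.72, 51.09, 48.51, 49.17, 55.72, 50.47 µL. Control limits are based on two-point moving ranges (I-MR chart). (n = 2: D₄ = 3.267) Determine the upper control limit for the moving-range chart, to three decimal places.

10.458

Moving ranges: 3.08, 5.95, 4.53, 1.05, 2.16, 2.08, 3.41, 0.72, 3.46, 3.37, 3.74, 2.63, 2.58, 0.66, 6.55, 5.25; M̄R̄ = 51.2200 / 16 = 3.2012
UCL_MR = D₄·M̄R̄ = 3.267 × 3.2012 = 10.4585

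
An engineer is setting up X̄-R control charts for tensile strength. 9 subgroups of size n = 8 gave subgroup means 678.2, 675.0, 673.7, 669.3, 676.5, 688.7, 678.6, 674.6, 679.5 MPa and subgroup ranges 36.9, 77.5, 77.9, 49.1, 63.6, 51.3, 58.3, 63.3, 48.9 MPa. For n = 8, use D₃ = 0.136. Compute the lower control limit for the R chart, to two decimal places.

7.96

R̄ = (36.9 + 77.5 + 77.9 + 49.1 + 63.6 + 51.3 + 58.3 + 63.3 + 48.9) / 9 = 526.8000 / 9 = 58.5333
LCL_R = D₃·R̄ = 0.136 × 58.5333 = 7.9605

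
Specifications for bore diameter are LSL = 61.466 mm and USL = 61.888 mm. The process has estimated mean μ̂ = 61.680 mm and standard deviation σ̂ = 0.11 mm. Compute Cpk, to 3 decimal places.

Cpu = (USL − μ̂) / (3σ̂) = (61.888 − 61.680) / (3 × 0.11) = 0.6303; Cpl = (μ̂ − LSL) / (3σ̂) = (61.680 − 61.466) / (3 × 0.11) = 0.6485; Cpk = min(Cpu, Cpl) = 0.6303

0.630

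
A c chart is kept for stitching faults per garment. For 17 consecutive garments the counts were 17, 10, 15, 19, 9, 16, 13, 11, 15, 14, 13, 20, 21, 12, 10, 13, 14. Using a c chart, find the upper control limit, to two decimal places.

25.55

c̄ = (17 + 10 + 15 + 19 + 9 + 16 + 13 + 11 + 15 + 14 + 13 + 20 + 21 + 12 + 10 + 13 + 14) / 17 = 242 / 17 = 14.2353
UCL = c̄ + 3√c̄ = 14.2353 + 3 × √14.2353 = 14.2353 + 3 × 3.7730 = 25.5542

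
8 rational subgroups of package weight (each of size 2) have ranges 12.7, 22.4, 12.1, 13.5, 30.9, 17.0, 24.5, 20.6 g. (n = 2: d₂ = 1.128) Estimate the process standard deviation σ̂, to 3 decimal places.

17.032

R̄ = (12.7 + 22.4 + 12.1 + 13.5 + 30.9 + 17.0 + 24.5 + 20.6) / 8 = 19.2125
σ̂ = R̄ / d₂ = 19.2125 / 1.128 = 17.0324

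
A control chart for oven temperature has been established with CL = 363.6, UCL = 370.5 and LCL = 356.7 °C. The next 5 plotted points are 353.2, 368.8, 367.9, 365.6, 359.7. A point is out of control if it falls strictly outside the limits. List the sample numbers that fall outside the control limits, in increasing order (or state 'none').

Compare each point to [356.7, 370.5]: sample 1 = 353.2 < LCL.

1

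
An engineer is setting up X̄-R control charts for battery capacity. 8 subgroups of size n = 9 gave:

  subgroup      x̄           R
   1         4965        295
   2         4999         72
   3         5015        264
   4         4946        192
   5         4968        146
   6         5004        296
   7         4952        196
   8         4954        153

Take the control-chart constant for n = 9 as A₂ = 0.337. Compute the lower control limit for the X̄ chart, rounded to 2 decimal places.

X̄̄ = (4965 + 4999 + 5015 + 4946 + 4968 + 5004 + 4952 + 4954) / 8 = 39803.0000 / 8 = 4975.3750
R̄ = (295 + 72 + 264 + 192 + 146 + 296 + 196 + 153) / 8 = 1614.0000 / 8 = 201.7500
LCL = X̄̄ − A₂·R̄ = 4975.3750 − 0.337 × 201.7500 = 4907.3853

4907.39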